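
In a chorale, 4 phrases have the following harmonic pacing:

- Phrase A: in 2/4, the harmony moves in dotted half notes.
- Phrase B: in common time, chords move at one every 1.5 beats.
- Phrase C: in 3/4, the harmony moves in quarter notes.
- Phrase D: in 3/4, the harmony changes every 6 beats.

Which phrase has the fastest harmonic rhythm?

A: 2 beats/bar ÷ 3 beats/chord = 2/3 chords/bar.
B: 4 beats/bar ÷ 1.5 beats/chord = 8/3 chords/bar.
C: 3 beats/bar ÷ 1 beat/chord = 3 chords/bar.
D: 3 beats/bar ÷ 6 beats/chord = 0.5 chords/bar.
Fastest is C at 3 chords/bar.

Phrase C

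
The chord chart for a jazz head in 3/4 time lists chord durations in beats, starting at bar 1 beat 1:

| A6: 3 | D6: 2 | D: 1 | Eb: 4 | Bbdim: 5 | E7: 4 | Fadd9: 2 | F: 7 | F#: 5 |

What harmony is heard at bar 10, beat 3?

F#

Beat 3 of bar 10 is beat (10−1)×3 + 3 = 30 overall.
Running totals: A6 ends at 3, D6 ends at 5, D ends at 6, Eb ends at 10, Bbdim ends at 15, E7 ends at 19, Fadd9 ends at 21, F ends at 28, F# ends at 33.
Beat 30 falls within F#.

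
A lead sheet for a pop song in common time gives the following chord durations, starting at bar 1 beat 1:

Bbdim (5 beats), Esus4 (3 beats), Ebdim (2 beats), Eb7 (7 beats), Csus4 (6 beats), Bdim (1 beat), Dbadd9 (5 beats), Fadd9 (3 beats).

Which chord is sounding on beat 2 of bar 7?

Beat 2 of bar 7 is beat (7−1)×4 + 2 = 26 overall.
Running totals: Bbdim ends at 5, Esus4 ends at 8, Ebdim ends at 10, Eb7 ends at 17, Csus4 ends at 23, Bdim ends at 24, Dbadd9 ends at 29.
Beat 26 falls within Dbadd9.

Dbadd9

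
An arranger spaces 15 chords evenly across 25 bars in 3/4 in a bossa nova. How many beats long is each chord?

5 beats

25 bars × 3 beats/bar = 75 beats total.
75 beats ÷ 15 chords = 5 beats per chord.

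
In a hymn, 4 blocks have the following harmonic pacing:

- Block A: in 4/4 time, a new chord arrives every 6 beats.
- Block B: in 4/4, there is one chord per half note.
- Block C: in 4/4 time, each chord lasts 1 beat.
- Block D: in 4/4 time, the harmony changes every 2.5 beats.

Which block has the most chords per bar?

A: 4 beats/bar ÷ 6 beats/chord = 2/3 chords/bar.
B: 4 beats/bar ÷ 2 beats/chord = 2 chords/bar.
C: 4 beats/bar ÷ 1 beat/chord = 4 chords/bar.
D: 4 beats/bar ÷ 2.5 beats/chord = 1.6 chords/bar.
Fastest is C at 4 chords/bar.

Block C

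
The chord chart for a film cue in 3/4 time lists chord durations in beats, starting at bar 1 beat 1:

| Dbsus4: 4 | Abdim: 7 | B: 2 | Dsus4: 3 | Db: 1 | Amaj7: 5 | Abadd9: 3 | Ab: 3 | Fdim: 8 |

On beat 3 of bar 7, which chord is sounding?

Amaj7

Beat 3 of bar 7 is beat (7−1)×3 + 3 = 21 overall.
Running totals: Dbsus4 ends at 4, Abdim ends at 11, B ends at 13, Dsus4 ends at 16, Db ends at 17, Amaj7 ends at 22.
Beat 21 falls within Amaj7.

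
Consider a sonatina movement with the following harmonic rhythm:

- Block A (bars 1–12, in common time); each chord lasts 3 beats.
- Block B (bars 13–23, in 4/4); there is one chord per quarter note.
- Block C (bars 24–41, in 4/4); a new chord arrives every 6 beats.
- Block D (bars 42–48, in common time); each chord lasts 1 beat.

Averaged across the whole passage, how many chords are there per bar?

25/12 chords per bar

A: 12 × 4 = 48 beats ÷ 3 = 16 chords.
B: 11 × 4 = 44 beats ÷ 1 = 44 chords.
C: 18 × 4 = 72 beats ÷ 6 = 12 chords.
D: 7 × 4 = 28 beats ÷ 1 = 28 chords.
Overall: 100 chords over 48 bars → 100/48 = 25/12 chords per bar.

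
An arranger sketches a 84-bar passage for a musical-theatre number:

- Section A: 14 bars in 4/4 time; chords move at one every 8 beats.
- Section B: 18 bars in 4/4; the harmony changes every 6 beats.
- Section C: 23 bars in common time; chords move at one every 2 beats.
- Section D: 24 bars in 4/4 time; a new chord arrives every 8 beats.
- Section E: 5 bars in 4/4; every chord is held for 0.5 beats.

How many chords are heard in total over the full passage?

A: 14·4 = 56 beats, 56/8 = 7 chords.
B: 18·4 = 72 beats, 72/6 = 12 chords.
C: 23·4 = 92 beats, 92/2 = 46 chords.
D: 24·4 = 96 beats, 96/8 = 12 chords.
E: 5·4 = 20 beats, 20/0.5 = 40 chords.
Total: 7 + 12 + 46 + 12 + 40 = 117.

117 chords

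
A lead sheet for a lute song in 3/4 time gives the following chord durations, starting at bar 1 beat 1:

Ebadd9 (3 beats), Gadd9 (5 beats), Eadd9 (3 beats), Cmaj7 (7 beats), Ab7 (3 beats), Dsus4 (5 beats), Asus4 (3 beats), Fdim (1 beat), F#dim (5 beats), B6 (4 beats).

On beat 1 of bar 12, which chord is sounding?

Beat 1 of bar 12 is beat (12−1)×3 + 1 = 34 overall.
Running totals: Ebadd9 ends at 3, Gadd9 ends at 8, Eadd9 ends at 11, Cmaj7 ends at 18, Ab7 ends at 21, Dsus4 ends at 26, Asus4 ends at 29, Fdim ends at 30, F#dim ends at 35.
Beat 34 falls within F#dim.

F#dim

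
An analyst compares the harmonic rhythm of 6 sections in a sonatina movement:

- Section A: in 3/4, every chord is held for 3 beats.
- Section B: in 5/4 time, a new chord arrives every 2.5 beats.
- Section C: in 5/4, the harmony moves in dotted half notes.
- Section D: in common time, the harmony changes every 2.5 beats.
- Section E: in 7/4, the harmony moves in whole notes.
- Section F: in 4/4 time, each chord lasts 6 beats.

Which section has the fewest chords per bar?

A: each chord is 3 beats in 3/4, so 1 per bar.
B: each chord is 2.5 beats in 5/4, so 2 per bar.
C: each chord is 3 beats in 5/4, so 5/3 per bar.
D: each chord is 2.5 beats in 4/4, so 1.6 per bar.
E: each chord is 4 beats in 7/4, so 1.75 per bar.
F: each chord is 6 beats in 4/4, so 2/3 per bar.
Slowest is F at 2/3 chords/bar.

Section F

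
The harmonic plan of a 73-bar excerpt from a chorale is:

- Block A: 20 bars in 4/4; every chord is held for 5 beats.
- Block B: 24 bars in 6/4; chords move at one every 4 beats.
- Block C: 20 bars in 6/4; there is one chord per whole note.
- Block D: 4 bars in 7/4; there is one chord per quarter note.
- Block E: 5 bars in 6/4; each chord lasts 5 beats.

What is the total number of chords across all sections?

116 chords

A: 20·4 = 80 beats, 80/5 = 16 chords.
B: 24·6 = 144 beats, 144/4 = 36 chords.
C: 20·6 = 120 beats, 120/4 = 30 chords.
D: 4·7 = 28 beats, 28/1 = 28 chords.
E: 5·6 = 30 beats, 30/5 = 6 chords.
Total: 16 + 36 + 30 + 28 + 6 = 116.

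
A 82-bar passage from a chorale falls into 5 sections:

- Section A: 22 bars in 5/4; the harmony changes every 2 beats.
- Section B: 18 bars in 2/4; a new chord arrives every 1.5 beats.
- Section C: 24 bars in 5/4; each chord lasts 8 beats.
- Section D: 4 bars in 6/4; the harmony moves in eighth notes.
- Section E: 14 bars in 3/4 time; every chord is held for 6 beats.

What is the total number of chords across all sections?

149 chords

A has 110 beats and chords last 2 each, so 55 chords.
B has 36 beats and chords last 1.5 each, so 24 chords.
C has 120 beats and chords last 8 each, so 15 chords.
D has 24 beats and chords last 0.5 each, so 48 chords.
E has 42 beats and chords last 6 each, so 7 chords.
Total: 55 + 24 + 15 + 48 + 7 = 149.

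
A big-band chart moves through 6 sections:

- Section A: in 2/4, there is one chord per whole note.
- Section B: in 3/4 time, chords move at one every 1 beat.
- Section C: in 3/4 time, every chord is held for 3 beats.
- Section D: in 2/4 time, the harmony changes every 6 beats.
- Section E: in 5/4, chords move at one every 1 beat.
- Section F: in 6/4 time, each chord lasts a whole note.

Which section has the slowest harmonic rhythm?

A: 2 beats/bar ÷ 4 beats/chord = 0.5 chords/bar.
B: 3 beats/bar ÷ 1 beat/chord = 3 chords/bar.
C: 3 beats/bar ÷ 3 beats/chord = 1 chord/bar.
D: 2 beats/bar ÷ 6 beats/chord = 1/3 chords/bar.
E: 5 beats/bar ÷ 1 beat/chord = 5 chords/bar.
F: 6 beats/bar ÷ 4 beats/chord = 1.5 chords/bar.
Slowest is D at 1/3 chords/bar.

Section D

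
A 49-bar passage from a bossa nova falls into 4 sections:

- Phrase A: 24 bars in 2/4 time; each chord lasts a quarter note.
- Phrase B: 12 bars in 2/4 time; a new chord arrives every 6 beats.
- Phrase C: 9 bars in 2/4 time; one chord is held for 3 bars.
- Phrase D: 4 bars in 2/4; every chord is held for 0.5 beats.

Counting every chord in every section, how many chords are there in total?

71 chords

A has 48 beats and chords last 1 each, so 48 chords.
B has 24 beats and chords last 6 each, so 4 chords.
C has 18 beats and chords last 6 each, so 3 chords.
D has 8 beats and chords last 0.5 each, so 16 chords.
Total: 48 + 4 + 3 + 16 = 71.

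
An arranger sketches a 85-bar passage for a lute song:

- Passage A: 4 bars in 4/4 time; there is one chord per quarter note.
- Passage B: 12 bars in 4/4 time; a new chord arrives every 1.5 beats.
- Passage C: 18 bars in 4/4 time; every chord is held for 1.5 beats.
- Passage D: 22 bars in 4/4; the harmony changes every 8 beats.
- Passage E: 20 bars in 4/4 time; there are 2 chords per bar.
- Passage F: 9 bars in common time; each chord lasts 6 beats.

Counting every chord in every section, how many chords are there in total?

A has 16 beats and chords last 1 each, so 16 chords.
B has 48 beats and chords last 1.5 each, so 32 chords.
C has 72 beats and chords last 1.5 each, so 48 chords.
D has 88 beats and chords last 8 each, so 11 chords.
E has 80 beats and chords last 2 each, so 40 chords.
F has 36 beats and chords last 6 each, so 6 chords.
Total: 16 + 32 + 48 + 11 + 40 + 6 = 153.

153 chords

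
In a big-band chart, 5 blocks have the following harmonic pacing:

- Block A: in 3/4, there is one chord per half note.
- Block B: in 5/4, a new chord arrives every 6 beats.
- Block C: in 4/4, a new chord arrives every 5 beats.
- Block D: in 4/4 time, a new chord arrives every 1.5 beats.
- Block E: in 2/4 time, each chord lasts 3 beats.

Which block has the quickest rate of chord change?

A: each chord is 2 beats in 3/4, so 1.5 per bar.
B: each chord is 6 beats in 5/4, so 5/6 per bar.
C: each chord is 5 beats in 4/4, so 0.8 per bar.
D: each chord is 1.5 beats in 4/4, so 8/3 per bar.
E: each chord is 3 beats in 2/4, so 2/3 per bar.
Fastest is D at 8/3 chords/bar.

Block D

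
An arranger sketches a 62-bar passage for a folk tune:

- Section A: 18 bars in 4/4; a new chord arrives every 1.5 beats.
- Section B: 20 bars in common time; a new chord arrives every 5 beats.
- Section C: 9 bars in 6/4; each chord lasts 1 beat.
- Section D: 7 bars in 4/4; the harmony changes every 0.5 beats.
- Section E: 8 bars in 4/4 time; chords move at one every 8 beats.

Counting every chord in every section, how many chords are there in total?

A: 18 bars × 4 beats = 72 beats; 1.5 beats/chord → 48 chords.
B: 20 bars × 4 beats = 80 beats; 5 beats/chord → 16 chords.
C: 9 bars × 6 beats = 54 beats; 1 beat/chord → 54 chords.
D: 7 bars × 4 beats = 28 beats; 0.5 beats/chord → 56 chords.
E: 8 bars × 4 beats = 32 beats; 8 beats/chord → 4 chords.
Total: 48 + 16 + 54 + 56 + 4 = 178.

178 chords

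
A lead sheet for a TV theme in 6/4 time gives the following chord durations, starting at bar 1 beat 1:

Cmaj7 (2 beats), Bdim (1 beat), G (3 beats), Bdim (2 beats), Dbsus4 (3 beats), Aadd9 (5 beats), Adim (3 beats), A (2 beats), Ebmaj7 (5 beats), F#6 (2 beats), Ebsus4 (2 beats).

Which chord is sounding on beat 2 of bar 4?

A

Beat 2 of bar 4 is beat (4−1)×6 + 2 = 20 overall.
Running totals: Cmaj7 ends at 2, Bdim ends at 3, G ends at 6, Bdim ends at 8, Dbsus4 ends at 11, Aadd9 ends at 16, Adim ends at 19, A ends at 21.
Beat 20 falls within A.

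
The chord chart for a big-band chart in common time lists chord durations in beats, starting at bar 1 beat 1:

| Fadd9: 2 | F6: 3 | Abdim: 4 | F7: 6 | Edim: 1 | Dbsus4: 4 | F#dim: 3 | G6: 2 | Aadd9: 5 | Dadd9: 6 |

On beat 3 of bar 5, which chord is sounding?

Dbsus4

Beat 3 of bar 5 is beat (5−1)×4 + 3 = 19 overall.
Running totals: Fadd9 ends at 2, F6 ends at 5, Abdim ends at 9, F7 ends at 15, Edim ends at 16, Dbsus4 ends at 20.
Beat 19 falls within Dbsus4.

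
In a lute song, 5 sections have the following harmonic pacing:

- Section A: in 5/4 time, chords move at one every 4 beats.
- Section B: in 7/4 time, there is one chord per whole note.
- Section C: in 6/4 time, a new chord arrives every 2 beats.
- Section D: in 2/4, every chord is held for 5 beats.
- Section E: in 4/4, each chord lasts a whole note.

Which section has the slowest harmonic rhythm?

A: each chord is 4 beats in 5/4, so 1.25 per bar.
B: each chord is 4 beats in 7/4, so 1.75 per bar.
C: each chord is 2 beats in 6/4, so 3 per bar.
D: each chord is 5 beats in 2/4, so 0.4 per bar.
E: each chord is 4 beats in 4/4, so 1 per bar.
Slowest is D at 0.4 chords/bar.

Section D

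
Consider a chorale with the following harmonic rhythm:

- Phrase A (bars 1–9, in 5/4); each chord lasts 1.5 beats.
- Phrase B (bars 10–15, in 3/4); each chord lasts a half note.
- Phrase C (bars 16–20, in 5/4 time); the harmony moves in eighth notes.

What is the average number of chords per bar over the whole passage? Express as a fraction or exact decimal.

4.45 chords per bar

A: 9 bars of 5 beats is 45 beats; at 1.5 beats each that's 30 chords.
B: 6 bars of 3 beats is 18 beats; at 2 beats each that's 9 chords.
C: 5 bars of 5 beats is 25 beats; at 0.5 beats each that's 50 chords.
Overall: 89 chords over 20 bars → 89/20 = 4.45 chords per bar.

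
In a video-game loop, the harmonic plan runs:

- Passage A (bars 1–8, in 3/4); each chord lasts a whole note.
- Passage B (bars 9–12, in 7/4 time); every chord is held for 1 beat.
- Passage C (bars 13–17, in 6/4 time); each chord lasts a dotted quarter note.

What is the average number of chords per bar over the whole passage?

A: 8 bars of 3 beats is 24 beats; at 4 beats each that's 6 chords.
B: 4 bars of 7 beats is 28 beats; at 1 beat each that's 28 chords.
C: 5 bars of 6 beats is 30 beats; at 1.5 beats each that's 20 chords.
Overall: 54 chords over 17 bars → 54/17 = 54/17 chords per bar.

54/17 chords per bar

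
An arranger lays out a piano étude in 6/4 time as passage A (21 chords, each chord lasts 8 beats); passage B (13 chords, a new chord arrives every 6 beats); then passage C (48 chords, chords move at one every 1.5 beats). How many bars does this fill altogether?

A: 21 × 8 = 168 beats = 28 bars.
B: 13 × 6 = 78 beats = 13 bars.
C: 48 × 1.5 = 72 beats = 12 bars.
Total: 28 + 13 + 12 = 53 bars.

53 bars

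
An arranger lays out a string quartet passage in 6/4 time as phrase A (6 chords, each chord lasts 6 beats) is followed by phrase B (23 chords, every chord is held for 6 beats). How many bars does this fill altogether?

29 bars

A: 6 × 6 = 36 beats = 6 bars.
B: 23 × 6 = 138 beats = 23 bars.
Total: 6 + 23 = 29 bars.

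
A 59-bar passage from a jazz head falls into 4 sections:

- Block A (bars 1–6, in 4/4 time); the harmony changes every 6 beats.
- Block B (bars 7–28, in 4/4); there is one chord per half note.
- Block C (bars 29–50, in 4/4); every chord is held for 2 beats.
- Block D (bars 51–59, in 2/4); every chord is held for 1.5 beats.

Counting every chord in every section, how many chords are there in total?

A has 24 beats and chords last 6 each, so 4 chords.
B has 88 beats and chords last 2 each, so 44 chords.
C has 88 beats and chords last 2 each, so 44 chords.
D has 18 beats and chords last 1.5 each, so 12 chords.
Total: 4 + 44 + 44 + 12 = 104.

104 chords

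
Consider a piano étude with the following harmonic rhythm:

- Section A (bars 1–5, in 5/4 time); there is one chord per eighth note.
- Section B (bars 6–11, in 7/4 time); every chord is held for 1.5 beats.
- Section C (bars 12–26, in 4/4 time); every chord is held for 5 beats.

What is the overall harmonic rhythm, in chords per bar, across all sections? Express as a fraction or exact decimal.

45/13 chords per bar

A: 5 × 5 = 25 beats ÷ 0.5 = 50 chords.
B: 6 × 7 = 42 beats ÷ 1.5 = 28 chords.
C: 15 × 4 = 60 beats ÷ 5 = 12 chords.
Overall: 90 chords over 26 bars → 90/26 = 45/13 chords per bar.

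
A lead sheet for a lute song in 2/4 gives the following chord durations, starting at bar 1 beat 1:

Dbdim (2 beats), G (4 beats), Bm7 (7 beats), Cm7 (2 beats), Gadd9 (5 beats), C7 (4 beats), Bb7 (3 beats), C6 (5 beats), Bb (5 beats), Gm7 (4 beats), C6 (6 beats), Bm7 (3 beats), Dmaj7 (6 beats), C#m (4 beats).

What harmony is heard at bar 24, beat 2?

Beat 2 of bar 24 is beat (24−1)×2 + 2 = 48 overall.
Running totals: Dbdim ends at 2, G ends at 6, Bm7 ends at 13, Cm7 ends at 15, Gadd9 ends at 20, C7 ends at 24, Bb7 ends at 27, C6 ends at 32, Bb ends at 37, Gm7 ends at 41, C6 ends at 47, Bm7 ends at 50.
Beat 48 falls within Bm7.

Bm7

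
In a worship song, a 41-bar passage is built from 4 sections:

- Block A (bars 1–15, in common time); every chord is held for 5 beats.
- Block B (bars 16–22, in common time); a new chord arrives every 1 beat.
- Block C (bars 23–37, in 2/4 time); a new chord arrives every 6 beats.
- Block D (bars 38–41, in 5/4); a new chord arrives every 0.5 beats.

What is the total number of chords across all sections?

85 chords

A: 15 bars × 4 beats = 60 beats; 5 beats/chord → 12 chords.
B: 7 bars × 4 beats = 28 beats; 1 beat/chord → 28 chords.
C: 15 bars × 2 beats = 30 beats; 6 beats/chord → 5 chords.
D: 4 bars × 5 beats = 20 beats; 0.5 beats/chord → 40 chords.
Total: 12 + 28 + 5 + 40 = 85.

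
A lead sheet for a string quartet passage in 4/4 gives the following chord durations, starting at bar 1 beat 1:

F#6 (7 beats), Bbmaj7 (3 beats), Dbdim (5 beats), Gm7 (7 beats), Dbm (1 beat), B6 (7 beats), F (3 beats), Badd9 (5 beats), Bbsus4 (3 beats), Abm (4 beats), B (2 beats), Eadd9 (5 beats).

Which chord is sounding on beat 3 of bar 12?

Beat 3 of bar 12 is beat (12−1)×4 + 3 = 47 overall.
Running totals: F#6 ends at 7, Bbmaj7 ends at 10, Dbdim ends at 15, Gm7 ends at 22, Dbm ends at 23, B6 ends at 30, F ends at 33, Badd9 ends at 38, Bbsus4 ends at 41, Abm ends at 45, B ends at 47.
Beat 47 falls within B.

B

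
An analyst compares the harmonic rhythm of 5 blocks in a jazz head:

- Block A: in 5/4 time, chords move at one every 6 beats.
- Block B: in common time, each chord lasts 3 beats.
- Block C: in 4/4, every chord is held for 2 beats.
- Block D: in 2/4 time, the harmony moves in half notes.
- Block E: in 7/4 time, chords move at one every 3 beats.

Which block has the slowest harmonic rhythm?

A: 5 beats/bar ÷ 6 beats/chord = 5/6 chords/bar.
B: 4 beats/bar ÷ 3 beats/chord = 4/3 chords/bar.
C: 4 beats/bar ÷ 2 beats/chord = 2 chords/bar.
D: 2 beats/bar ÷ 2 beats/chord = 1 chord/bar.
E: 7 beats/bar ÷ 3 beats/chord = 7/3 chords/bar.
Slowest is A at 5/6 chords/bar.

Block A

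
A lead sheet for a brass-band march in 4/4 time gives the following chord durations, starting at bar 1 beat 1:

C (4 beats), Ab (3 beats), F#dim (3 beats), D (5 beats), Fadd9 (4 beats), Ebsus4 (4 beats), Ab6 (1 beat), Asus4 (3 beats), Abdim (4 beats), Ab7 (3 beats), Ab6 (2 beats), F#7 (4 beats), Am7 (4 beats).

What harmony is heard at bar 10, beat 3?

F#7

Beat 3 of bar 10 is beat (10−1)×4 + 3 = 39 overall.
Running totals: C ends at 4, Ab ends at 7, F#dim ends at 10, D ends at 15, Fadd9 ends at 19, Ebsus4 ends at 23, Ab6 ends at 24, Asus4 ends at 27, Abdim ends at 31, Ab7 ends at 34, Ab6 ends at 36, F#7 ends at 40.
Beat 39 falls within F#7.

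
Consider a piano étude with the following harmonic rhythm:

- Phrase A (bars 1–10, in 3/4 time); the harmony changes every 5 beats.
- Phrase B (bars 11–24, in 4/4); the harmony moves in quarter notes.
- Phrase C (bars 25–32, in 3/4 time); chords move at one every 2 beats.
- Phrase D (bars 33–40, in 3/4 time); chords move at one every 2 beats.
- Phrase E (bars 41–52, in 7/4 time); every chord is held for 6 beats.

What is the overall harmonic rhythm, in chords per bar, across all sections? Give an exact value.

25/13 chords per bar

A: 10 × 3 = 30 beats ÷ 5 = 6 chords.
B: 14 × 4 = 56 beats ÷ 1 = 56 chords.
C: 8 × 3 = 24 beats ÷ 2 = 12 chords.
D: 8 × 3 = 24 beats ÷ 2 = 12 chords.
E: 12 × 7 = 84 beats ÷ 6 = 14 chords.
Overall: 100 chords over 52 bars → 100/52 = 25/13 chords per bar.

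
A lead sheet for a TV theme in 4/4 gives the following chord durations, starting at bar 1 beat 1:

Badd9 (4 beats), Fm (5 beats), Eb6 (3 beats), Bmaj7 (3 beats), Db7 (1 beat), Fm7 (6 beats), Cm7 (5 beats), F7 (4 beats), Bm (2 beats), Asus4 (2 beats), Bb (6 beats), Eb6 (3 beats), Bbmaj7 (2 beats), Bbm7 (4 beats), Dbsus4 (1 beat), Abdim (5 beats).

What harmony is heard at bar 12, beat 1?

Beat 1 of bar 12 is beat (12−1)×4 + 1 = 45 overall.
Running totals: Badd9 ends at 4, Fm ends at 9, Eb6 ends at 12, Bmaj7 ends at 15, Db7 ends at 16, Fm7 ends at 22, Cm7 ends at 27, F7 ends at 31, Bm ends at 33, Asus4 ends at 35, Bb ends at 41, Eb6 ends at 44, Bbmaj7 ends at 46.
Beat 45 falls within Bbmaj7.

Bbmaj7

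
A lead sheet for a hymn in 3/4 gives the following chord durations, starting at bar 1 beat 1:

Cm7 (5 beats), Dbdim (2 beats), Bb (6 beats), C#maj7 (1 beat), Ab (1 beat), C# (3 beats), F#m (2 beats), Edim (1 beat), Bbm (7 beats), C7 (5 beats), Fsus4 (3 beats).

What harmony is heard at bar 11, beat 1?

Beat 1 of bar 11 is beat (11−1)×3 + 1 = 31 overall.
Running totals: Cm7 ends at 5, Dbdim ends at 7, Bb ends at 13, C#maj7 ends at 14, Ab ends at 15, C# ends at 18, F#m ends at 20, Edim ends at 21, Bbm ends at 28, C7 ends at 33.
Beat 31 falls within C7.

C7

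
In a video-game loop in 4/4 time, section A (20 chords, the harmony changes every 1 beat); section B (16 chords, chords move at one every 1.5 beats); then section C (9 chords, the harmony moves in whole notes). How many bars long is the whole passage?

A: 20 × 1 = 20 beats = 5 bars.
B: 16 × 1.5 = 24 beats = 6 bars.
C: 9 × 4 = 36 beats = 9 bars.
Total: 5 + 6 + 9 = 20 bars.

20 bars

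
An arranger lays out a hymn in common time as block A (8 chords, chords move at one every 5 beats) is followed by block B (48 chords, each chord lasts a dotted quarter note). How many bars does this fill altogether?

28 bars

A: 8 × 5 = 40 beats = 10 bars.
B: 48 × 1.5 = 72 beats = 18 bars.
Total: 10 + 18 = 28 bars.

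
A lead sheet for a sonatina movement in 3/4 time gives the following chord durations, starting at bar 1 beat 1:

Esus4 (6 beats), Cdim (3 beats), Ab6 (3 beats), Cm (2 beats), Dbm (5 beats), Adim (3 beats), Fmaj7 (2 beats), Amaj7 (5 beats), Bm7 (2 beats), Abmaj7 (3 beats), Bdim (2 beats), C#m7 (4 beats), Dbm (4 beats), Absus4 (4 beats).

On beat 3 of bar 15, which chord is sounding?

Beat 3 of bar 15 is beat (15−1)×3 + 3 = 45 overall.
Running totals: Esus4 ends at 6, Cdim ends at 9, Ab6 ends at 12, Cm ends at 14, Dbm ends at 19, Adim ends at 22, Fmaj7 ends at 24, Amaj7 ends at 29, Bm7 ends at 31, Abmaj7 ends at 34, Bdim ends at 36, C#m7 ends at 40, Dbm ends at 44, Absus4 ends at 48.
Beat 45 falls within Absus4.

Absus4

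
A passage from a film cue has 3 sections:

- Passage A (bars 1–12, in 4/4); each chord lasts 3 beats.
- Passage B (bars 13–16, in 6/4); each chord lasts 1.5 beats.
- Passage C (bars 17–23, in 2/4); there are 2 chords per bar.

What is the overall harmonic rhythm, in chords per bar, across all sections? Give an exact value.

A: 12 × 4 = 48 beats ÷ 3 = 16 chords.
B: 4 × 6 = 24 beats ÷ 1.5 = 16 chords.
C: 7 × 2 = 14 beats ÷ 1 = 14 chords.
Overall: 46 chords over 23 bars → 46/23 = 2 chords per bar.

2 chords per bar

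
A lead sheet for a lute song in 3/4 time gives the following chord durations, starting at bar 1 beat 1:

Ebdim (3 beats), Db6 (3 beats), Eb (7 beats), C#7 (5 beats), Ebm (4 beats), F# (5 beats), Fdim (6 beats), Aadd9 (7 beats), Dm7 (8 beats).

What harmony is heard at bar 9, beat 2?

Beat 2 of bar 9 is beat (9−1)×3 + 2 = 26 overall.
Running totals: Ebdim ends at 3, Db6 ends at 6, Eb ends at 13, C#7 ends at 18, Ebm ends at 22, F# ends at 27.
Beat 26 falls within F#.

F#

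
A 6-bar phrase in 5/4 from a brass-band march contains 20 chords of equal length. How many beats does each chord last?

1.5 beats

6 bars × 5 beats/bar = 30 beats total.
30 beats ÷ 20 chords = 1.5 beats per chord.
(That is a dotted quarter note.)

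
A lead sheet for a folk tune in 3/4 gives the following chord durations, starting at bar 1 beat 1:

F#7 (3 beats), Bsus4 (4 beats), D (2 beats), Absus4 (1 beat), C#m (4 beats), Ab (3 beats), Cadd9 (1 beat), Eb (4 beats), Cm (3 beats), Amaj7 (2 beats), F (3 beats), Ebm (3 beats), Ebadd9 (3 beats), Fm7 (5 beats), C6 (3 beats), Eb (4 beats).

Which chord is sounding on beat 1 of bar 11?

Beat 1 of bar 11 is beat (11−1)×3 + 1 = 31 overall.
Running totals: F#7 ends at 3, Bsus4 ends at 7, D ends at 9, Absus4 ends at 10, C#m ends at 14, Ab ends at 17, Cadd9 ends at 18, Eb ends at 22, Cm ends at 25, Amaj7 ends at 27, F ends at 30, Ebm ends at 33.
Beat 31 falls within Ebm.

Ebm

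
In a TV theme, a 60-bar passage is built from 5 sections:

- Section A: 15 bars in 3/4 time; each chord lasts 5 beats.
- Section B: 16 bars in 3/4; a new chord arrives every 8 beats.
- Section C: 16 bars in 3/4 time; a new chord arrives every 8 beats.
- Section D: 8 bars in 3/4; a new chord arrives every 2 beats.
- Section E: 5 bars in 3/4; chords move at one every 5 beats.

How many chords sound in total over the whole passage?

A: 15·3 = 45 beats, 45/5 = 9 chords.
B: 16·3 = 48 beats, 48/8 = 6 chords.
C: 16·3 = 48 beats, 48/8 = 6 chords.
D: 8·3 = 24 beats, 24/2 = 12 chords.
E: 5·3 = 15 beats, 15/5 = 3 chords.
Total: 9 + 6 + 6 + 12 + 3 = 36.

36 chords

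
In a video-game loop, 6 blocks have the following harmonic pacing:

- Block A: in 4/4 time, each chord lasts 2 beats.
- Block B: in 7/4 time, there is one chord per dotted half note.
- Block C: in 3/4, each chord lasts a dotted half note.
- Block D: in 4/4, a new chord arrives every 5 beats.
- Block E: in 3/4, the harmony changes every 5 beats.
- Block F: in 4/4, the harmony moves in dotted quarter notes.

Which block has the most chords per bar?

A: each chord is 2 beats in 4/4, so 2 per bar.
B: each chord is 3 beats in 7/4, so 7/3 per bar.
C: each chord is 3 beats in 3/4, so 1 per bar.
D: each chord is 5 beats in 4/4, so 0.8 per bar.
E: each chord is 5 beats in 3/4, so 0.6 per bar.
F: each chord is 1.5 beats in 4/4, so 8/3 per bar.
Fastest is F at 8/3 chords/bar.

Block F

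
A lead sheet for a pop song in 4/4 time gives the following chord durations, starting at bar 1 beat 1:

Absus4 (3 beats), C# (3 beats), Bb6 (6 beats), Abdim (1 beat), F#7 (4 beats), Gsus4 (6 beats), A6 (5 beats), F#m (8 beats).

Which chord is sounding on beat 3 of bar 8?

Beat 3 of bar 8 is beat (8−1)×4 + 3 = 31 overall.
Running totals: Absus4 ends at 3, C# ends at 6, Bb6 ends at 12, Abdim ends at 13, F#7 ends at 17, Gsus4 ends at 23, A6 ends at 28, F#m ends at 36.
Beat 31 falls within F#m.

F#m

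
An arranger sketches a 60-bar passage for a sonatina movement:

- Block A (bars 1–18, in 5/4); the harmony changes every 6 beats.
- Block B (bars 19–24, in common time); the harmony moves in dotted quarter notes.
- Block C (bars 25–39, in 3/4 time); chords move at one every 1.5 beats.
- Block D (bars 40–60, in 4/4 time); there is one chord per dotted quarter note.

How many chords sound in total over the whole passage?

A has 90 beats and chords last 6 each, so 15 chords.
B has 24 beats and chords last 1.5 each, so 16 chords.
C has 45 beats and chords last 1.5 each, so 30 chords.
D has 84 beats and chords last 1.5 each, so 56 chords.
Total: 15 + 16 + 30 + 56 = 117.

117 chords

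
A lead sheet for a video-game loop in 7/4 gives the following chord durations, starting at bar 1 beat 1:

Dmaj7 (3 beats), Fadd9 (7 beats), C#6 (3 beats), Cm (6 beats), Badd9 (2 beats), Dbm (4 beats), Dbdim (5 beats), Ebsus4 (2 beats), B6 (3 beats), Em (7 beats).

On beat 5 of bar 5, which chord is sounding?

B6

Beat 5 of bar 5 is beat (5−1)×7 + 5 = 33 overall.
Running totals: Dmaj7 ends at 3, Fadd9 ends at 10, C#6 ends at 13, Cm ends at 19, Badd9 ends at 21, Dbm ends at 25, Dbdim ends at 30, Ebsus4 ends at 32, B6 ends at 35.
Beat 33 falls within B6.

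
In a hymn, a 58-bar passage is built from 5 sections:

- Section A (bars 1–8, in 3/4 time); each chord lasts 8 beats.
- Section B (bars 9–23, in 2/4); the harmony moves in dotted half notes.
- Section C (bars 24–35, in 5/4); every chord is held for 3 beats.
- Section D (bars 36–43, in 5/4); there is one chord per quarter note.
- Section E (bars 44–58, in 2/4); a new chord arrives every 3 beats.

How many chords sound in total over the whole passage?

A: 8 bars × 3 beats = 24 beats; 8 beats/chord → 3 chords.
B: 15 bars × 2 beats = 30 beats; 3 beats/chord → 10 chords.
C: 12 bars × 5 beats = 60 beats; 3 beats/chord → 20 chords.
D: 8 bars × 5 beats = 40 beats; 1 beat/chord → 40 chords.
E: 15 bars × 2 beats = 30 beats; 3 beats/chord → 10 chords.
Total: 3 + 10 + 20 + 40 + 10 = 83.

83 chords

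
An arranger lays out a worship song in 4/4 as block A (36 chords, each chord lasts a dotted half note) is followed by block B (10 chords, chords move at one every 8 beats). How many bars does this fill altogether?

47 bars

A: 36 × 3 = 108 beats = 27 bars.
B: 10 × 8 = 80 beats = 20 bars.
Total: 27 + 20 = 47 bars.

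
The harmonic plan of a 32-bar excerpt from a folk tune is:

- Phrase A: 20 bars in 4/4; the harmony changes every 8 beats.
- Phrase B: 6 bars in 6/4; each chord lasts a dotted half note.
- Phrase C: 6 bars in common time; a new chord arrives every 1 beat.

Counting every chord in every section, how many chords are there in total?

46 chords

A has 80 beats and chords last 8 each, so 10 chords.
B has 36 beats and chords last 3 each, so 12 chords.
C has 24 beats and chords last 1 each, so 24 chords.
Total: 10 + 12 + 24 = 46.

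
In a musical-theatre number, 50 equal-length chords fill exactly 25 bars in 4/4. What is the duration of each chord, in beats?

2 beats

25 bars × 4 beats/bar = 100 beats total.
100 beats ÷ 50 chords = 2 beats per chord.
(That is a half note.)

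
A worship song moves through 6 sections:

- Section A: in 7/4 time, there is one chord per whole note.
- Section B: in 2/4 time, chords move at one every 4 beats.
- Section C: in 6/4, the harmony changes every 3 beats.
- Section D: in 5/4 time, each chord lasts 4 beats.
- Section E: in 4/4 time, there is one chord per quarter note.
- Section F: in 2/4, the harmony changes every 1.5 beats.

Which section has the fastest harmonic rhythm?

Section E

A: 7/4 = 1.75 chords/bar.
B: 2/4 = 0.5 chords/bar.
C: 6/3 = 2 chords/bar.
D: 5/4 = 1.25 chords/bar.
E: 4/1 = 4 chords/bar.
F: 2/1.5 = 4/3 chords/bar.
Fastest is E at 4 chords/bar.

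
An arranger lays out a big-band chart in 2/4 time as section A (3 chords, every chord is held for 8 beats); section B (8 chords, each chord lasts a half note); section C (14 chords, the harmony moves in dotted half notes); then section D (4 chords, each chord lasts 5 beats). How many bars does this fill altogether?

A: 3 × 8 = 24 beats = 12 bars.
B: 8 × 2 = 16 beats = 8 bars.
C: 14 × 3 = 42 beats = 21 bars.
D: 4 × 5 = 20 beats = 10 bars.
Total: 12 + 8 + 21 + 10 = 51 bars.

51 bars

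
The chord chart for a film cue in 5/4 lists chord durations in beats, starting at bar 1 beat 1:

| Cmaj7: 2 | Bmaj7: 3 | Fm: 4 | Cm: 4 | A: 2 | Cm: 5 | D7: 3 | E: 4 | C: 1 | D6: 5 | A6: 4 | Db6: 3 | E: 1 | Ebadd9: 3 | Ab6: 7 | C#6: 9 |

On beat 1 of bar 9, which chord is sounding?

Beat 1 of bar 9 is beat (9−1)×5 + 1 = 41 overall.
Running totals: Cmaj7 ends at 2, Bmaj7 ends at 5, Fm ends at 9, Cm ends at 13, A ends at 15, Cm ends at 20, D7 ends at 23, E ends at 27, C ends at 28, D6 ends at 33, A6 ends at 37, Db6 ends at 40, E ends at 41.
Beat 41 falls within E.

E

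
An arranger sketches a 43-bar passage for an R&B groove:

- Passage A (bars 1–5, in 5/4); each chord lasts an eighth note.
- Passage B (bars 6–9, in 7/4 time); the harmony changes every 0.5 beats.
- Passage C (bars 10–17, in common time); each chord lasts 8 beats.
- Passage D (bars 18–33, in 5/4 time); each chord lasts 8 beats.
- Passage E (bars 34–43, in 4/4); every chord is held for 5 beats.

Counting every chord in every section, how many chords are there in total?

128 chords

A: 5·5 = 25 beats, 25/0.5 = 50 chords.
B: 4·7 = 28 beats, 28/0.5 = 56 chords.
C: 8·4 = 32 beats, 32/8 = 4 chords.
D: 16·5 = 80 beats, 80/8 = 10 chords.
E: 10·4 = 40 beats, 40/5 = 8 chords.
Total: 50 + 56 + 4 + 10 + 8 = 128.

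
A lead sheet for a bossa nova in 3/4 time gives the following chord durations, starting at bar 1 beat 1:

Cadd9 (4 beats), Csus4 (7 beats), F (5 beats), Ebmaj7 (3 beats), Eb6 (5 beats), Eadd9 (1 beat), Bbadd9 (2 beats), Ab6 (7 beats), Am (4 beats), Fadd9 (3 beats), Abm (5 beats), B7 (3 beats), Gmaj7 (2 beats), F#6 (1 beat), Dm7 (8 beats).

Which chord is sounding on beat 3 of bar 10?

Beat 3 of bar 10 is beat (10−1)×3 + 3 = 30 overall.
Running totals: Cadd9 ends at 4, Csus4 ends at 11, F ends at 16, Ebmaj7 ends at 19, Eb6 ends at 24, Eadd9 ends at 25, Bbadd9 ends at 27, Ab6 ends at 34.
Beat 30 falls within Ab6.

Ab6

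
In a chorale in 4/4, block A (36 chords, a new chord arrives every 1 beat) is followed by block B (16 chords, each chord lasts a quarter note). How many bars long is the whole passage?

13 bars

A: 36 × 1 = 36 beats = 9 bars.
B: 16 × 1 = 16 beats = 4 bars.
Total: 9 + 4 = 13 bars.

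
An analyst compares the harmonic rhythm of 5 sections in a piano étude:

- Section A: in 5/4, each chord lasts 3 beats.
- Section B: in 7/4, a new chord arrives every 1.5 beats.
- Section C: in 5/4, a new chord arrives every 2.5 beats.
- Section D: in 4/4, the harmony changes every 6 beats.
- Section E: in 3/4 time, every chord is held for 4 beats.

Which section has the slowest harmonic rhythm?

Section D

A: 5/3 = 5/3 chords/bar.
B: 7/1.5 = 14/3 chords/bar.
C: 5/2.5 = 2 chords/bar.
D: 4/6 = 2/3 chords/bar.
E: 3/4 = 0.75 chords/bar.
Slowest is D at 2/3 chords/bar.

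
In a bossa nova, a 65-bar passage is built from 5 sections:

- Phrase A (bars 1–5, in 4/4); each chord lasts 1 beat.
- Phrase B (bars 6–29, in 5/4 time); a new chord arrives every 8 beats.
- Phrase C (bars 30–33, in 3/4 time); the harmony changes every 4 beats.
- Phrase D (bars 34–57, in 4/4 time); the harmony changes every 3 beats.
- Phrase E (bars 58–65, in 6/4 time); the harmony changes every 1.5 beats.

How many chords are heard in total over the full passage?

A: 5 bars × 4 beats = 20 beats; 1 beat/chord → 20 chords.
B: 24 bars × 5 beats = 120 beats; 8 beats/chord → 15 chords.
C: 4 bars × 3 beats = 12 beats; 4 beats/chord → 3 chords.
D: 24 bars × 4 beats = 96 beats; 3 beats/chord → 32 chords.
E: 8 bars × 6 beats = 48 beats; 1.5 beats/chord → 32 chords.
Total: 20 + 15 + 3 + 32 + 32 = 102.

102 chords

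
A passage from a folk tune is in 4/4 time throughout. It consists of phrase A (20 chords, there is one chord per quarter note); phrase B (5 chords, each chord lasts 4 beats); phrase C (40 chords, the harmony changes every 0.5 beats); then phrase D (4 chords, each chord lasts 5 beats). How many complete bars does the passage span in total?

20 bars

A: 20 × 1 = 20 beats = 5 bars.
B: 5 × 4 = 20 beats = 5 bars.
C: 40 × 0.5 = 20 beats = 5 bars.
D: 4 × 5 = 20 beats = 5 bars.
Total: 5 + 5 + 5 + 5 = 20 bars.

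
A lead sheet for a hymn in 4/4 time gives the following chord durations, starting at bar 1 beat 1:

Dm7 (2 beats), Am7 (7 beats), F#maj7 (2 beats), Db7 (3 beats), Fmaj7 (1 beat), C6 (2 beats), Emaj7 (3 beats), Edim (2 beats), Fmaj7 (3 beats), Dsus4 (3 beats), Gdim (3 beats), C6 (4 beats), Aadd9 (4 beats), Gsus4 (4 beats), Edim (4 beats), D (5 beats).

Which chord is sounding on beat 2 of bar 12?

Beat 2 of bar 12 is beat (12−1)×4 + 2 = 46 overall.
Running totals: Dm7 ends at 2, Am7 ends at 9, F#maj7 ends at 11, Db7 ends at 14, Fmaj7 ends at 15, C6 ends at 17, Emaj7 ends at 20, Edim ends at 22, Fmaj7 ends at 25, Dsus4 ends at 28, Gdim ends at 31, C6 ends at 35, Aadd9 ends at 39, Gsus4 ends at 43, Edim ends at 47.
Beat 46 falls within Edim.

Edim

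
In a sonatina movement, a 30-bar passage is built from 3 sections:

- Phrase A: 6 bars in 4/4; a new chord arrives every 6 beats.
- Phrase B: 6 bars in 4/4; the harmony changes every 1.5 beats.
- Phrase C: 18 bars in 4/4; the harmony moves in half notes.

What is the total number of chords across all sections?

A: 6·4 = 24 beats, 24/6 = 4 chords.
B: 6·4 = 24 beats, 24/1.5 = 16 chords.
C: 18·4 = 72 beats, 72/2 = 36 chords.
Total: 4 + 16 + 36 = 56.

56 chords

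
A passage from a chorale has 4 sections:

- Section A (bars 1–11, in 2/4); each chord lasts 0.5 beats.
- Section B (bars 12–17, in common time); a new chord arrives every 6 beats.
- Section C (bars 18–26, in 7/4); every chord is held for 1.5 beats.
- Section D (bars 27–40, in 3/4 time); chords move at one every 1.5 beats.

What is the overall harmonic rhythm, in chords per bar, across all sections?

A: 11 × 2 = 22 beats ÷ 0.5 = 44 chords.
B: 6 × 4 = 24 beats ÷ 6 = 4 chords.
C: 9 × 7 = 63 beats ÷ 1.5 = 42 chords.
D: 14 × 3 = 42 beats ÷ 1.5 = 28 chords.
Overall: 118 chords over 40 bars → 118/40 = 2.95 chords per bar.

2.95 chords per bar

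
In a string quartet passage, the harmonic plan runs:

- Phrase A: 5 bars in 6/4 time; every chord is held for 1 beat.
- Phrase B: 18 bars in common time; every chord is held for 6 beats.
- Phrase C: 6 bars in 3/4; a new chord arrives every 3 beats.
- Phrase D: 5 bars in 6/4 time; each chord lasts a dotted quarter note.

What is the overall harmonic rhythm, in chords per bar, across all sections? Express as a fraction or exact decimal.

2 chords per bar

A: 5 bars of 6 beats is 30 beats; at 1 beat each that's 30 chords.
B: 18 bars of 4 beats is 72 beats; at 6 beats each that's 12 chords.
C: 6 bars of 3 beats is 18 beats; at 3 beats each that's 6 chords.
D: 5 bars of 6 beats is 30 beats; at 1.5 beats each that's 20 chords.
Overall: 68 chords over 34 bars → 68/34 = 2 chords per bar.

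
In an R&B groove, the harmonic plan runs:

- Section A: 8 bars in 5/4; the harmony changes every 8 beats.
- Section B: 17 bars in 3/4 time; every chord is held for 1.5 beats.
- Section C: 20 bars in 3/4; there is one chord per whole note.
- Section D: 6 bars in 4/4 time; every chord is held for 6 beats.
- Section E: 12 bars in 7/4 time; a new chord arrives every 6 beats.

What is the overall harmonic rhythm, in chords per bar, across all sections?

A: 8 × 5 = 40 beats ÷ 8 = 5 chords.
B: 17 × 3 = 51 beats ÷ 1.5 = 34 chords.
C: 20 × 3 = 60 beats ÷ 4 = 15 chords.
D: 6 × 4 = 24 beats ÷ 6 = 4 chords.
E: 12 × 7 = 84 beats ÷ 6 = 14 chords.
Overall: 72 chords over 63 bars → 72/63 = 8/7 chords per bar.

8/7 chords per bar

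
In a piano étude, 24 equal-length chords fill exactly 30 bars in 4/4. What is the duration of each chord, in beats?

30 bars × 4 beats/bar = 120 beats total.
120 beats ÷ 24 chords = 5 beats per chord.

5 beats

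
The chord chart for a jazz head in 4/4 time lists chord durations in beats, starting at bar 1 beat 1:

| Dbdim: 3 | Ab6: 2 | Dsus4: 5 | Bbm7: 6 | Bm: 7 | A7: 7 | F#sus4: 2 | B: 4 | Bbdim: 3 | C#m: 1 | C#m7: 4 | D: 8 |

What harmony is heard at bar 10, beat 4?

Beat 4 of bar 10 is beat (10−1)×4 + 4 = 40 overall.
Running totals: Dbdim ends at 3, Ab6 ends at 5, Dsus4 ends at 10, Bbm7 ends at 16, Bm ends at 23, A7 ends at 30, F#sus4 ends at 32, B ends at 36, Bbdim ends at 39, C#m ends at 40.
Beat 40 falls within C#m.

C#m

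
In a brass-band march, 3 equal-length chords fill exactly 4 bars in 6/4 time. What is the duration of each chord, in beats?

4 bars × 6 beats/bar = 24 beats total.
24 beats ÷ 3 chords = 8 beats per chord.

8 beats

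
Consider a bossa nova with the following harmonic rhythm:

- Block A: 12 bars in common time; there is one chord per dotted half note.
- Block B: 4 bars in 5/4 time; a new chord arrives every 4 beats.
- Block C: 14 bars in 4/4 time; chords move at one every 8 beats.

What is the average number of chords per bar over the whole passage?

14/15 chords per bar

A: 12 bars of 4 beats is 48 beats; at 3 beats each that's 16 chords.
B: 4 bars of 5 beats is 20 beats; at 4 beats each that's 5 chords.
C: 14 bars of 4 beats is 56 beats; at 8 beats each that's 7 chords.
Overall: 28 chords over 30 bars → 28/30 = 14/15 chords per bar.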